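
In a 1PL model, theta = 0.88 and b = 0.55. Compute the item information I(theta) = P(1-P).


P = 1/(1+exp(-(0.88-0.55))) = 0.5818
I = P*(1-P) = 0.5818 * 0.4182
I = 0.2433

0.2433


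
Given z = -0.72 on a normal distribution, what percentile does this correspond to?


CDF(z) = 0.5 * (1 + erf(z/sqrt(2)))
erf(-0.5091) = -0.5285
CDF = 0.2358
Percentile rank = 0.2358 * 100 = 23.58

23.58


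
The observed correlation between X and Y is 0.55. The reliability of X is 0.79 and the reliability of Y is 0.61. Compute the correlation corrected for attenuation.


r_corrected = rxy / sqrt(rxx * ryy)
= 0.55 / sqrt(0.79 * 0.61)
= 0.55 / sqrt(0.4819)
= 0.55 / 0.69419
r_corrected = 0.7923

0.7923


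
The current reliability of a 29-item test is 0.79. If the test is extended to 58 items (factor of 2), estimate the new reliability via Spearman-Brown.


r_new = (n * rxx) / (1 + (n-1) * rxx)
r_new = (2 * 0.79) / (1 + 1 * 0.79)
r_new = 1.58 / 1.79
r_new = 0.8827

0.8827


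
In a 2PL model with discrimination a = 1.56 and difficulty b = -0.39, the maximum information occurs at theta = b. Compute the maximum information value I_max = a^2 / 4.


For 2PL, max info at theta = b = -0.39
I_max = a^2 / 4 = 1.56^2 / 4
= 2.4336 / 4
I_max = 0.6084

0.6084


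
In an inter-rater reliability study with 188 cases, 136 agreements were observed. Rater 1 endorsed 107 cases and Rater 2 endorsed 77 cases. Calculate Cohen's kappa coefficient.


P_o = 136/188 = 0.723404
P_e = (107*77 + 81*111) / 35344 = 0.487494
kappa = (P_o - P_e) / (1 - P_e)
kappa = (0.723404 - 0.487494) / (1 - 0.487494)
kappa = 0.4603

0.4603


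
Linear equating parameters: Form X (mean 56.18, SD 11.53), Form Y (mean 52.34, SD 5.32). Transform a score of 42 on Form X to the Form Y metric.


slope = SD_Y / SD_X = 5.32 / 11.53 ~ 0.4614
intercept = mean_Y - slope * mean_X = 52.34 - (5.32 / 11.53) * 56.18 ~ 26.4183
Y = slope * X + intercept. To avoid rounding drift from the rounded slope/intercept, evaluate the equivalent form Y = mean_Y + SD_Y * (X - mean_X) / SD_X at full precision:
Y = 52.34 + 5.32 * (42 - 56.18) / 11.53
Y = 52.34 - 5.32 * 14.18 / 11.53
Y = 52.34 - 75.4376 / 11.53
Y = 52.34 - 6.5427
Y = 45.7973

45.7973


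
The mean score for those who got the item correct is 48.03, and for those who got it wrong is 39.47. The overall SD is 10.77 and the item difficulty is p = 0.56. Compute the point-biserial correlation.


q = 1 - p = 0.44
rpb = ((M1 - M0) / SD) * sqrt(p * q)
rpb = ((48.03 - 39.47) / 10.77) * sqrt(0.56 * 0.44)
rpb = 0.3945

0.3945


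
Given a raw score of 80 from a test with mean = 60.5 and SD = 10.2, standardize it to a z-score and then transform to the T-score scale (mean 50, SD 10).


z = (X - mean) / SD = (80 - 60.5) / 10.2
z = 19.5 / 10.2
z = 1.9118
T-score = T = 50 + 10z
Carry z at full precision (z = 19.5 / 10.2) into the conversion:
T-score = 50 + 10 * (19.5 / 10.2) = 50 + 195 / 10.2
T-score = 50 + 19.1176
T-score = 69.1176

69.1176


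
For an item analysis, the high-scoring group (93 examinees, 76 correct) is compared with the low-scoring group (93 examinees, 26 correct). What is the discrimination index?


p_upper = 76/93 = 0.8172
p_lower = 26/93 = 0.2796
D = 0.8172 - 0.2796 = 0.5376

0.5376


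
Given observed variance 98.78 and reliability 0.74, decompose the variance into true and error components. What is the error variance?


var_true = rxx * var_obs = 0.74 * 98.78 = 73.0972
var_error = var_obs - var_true
var_error = 98.78 - 73.0972
var_error = 25.6828

25.6828


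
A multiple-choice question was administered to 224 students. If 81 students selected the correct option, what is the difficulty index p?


Item difficulty p = number correct / total examinees
p = 81 / 224
p = 0.3616

0.3616


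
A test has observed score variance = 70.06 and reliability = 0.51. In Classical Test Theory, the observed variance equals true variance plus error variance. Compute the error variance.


var_true = rxx * var_obs = 0.51 * 70.06 = 35.7306
var_error = var_obs - var_true
var_error = 70.06 - 35.7306
var_error = 34.3294

34.3294


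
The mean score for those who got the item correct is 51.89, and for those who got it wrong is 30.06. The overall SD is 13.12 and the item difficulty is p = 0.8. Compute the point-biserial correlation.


q = 1 - p = 0.2
rpb = ((M1 - M0) / SD) * sqrt(p * q)
rpb = ((51.89 - 30.06) / 13.12) * sqrt(0.8 * 0.2)
rpb = 0.6655

0.6655


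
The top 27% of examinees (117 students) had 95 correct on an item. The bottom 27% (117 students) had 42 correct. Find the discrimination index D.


p_upper = 95/117 = 0.812
p_lower = 42/117 = 0.359
D = 0.812 - 0.359 = 0.453

0.453


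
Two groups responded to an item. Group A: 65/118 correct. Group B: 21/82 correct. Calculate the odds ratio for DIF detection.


Odds_A = 65/53 = 1.2264
Odds_B = 21/61 = 0.3443
OR = Odds_A / Odds_B = 1.2264 / 0.3443
Exactly, OR = (65 * 61) / (53 * 21) = 3965 / 1113
OR = 3.5624

3.5624


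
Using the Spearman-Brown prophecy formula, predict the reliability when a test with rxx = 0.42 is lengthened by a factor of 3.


r_new = (n * rxx) / (1 + (n-1) * rxx)
r_new = (3 * 0.42) / (1 + 2 * 0.42)
r_new = 1.26 / 1.84
r_new = 0.6848

0.6848


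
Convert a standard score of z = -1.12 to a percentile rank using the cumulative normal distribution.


CDF(z) = 0.5 * (1 + erf(z/sqrt(2)))
erf(-0.792) = -0.7373
CDF = 0.1314
Percentile rank = 0.1314 * 100 = 13.14

13.14


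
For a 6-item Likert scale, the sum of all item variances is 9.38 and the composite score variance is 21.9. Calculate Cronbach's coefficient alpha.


alpha = (k/(k-1)) * (1 - sum(si^2)/s_total^2)
= (6/5) * (1 - 9.38/21.9)
alpha = 0.686

0.686


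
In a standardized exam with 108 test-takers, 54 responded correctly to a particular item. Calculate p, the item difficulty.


Item difficulty p = number correct / total examinees
p = 54 / 108
p = 0.5

0.5


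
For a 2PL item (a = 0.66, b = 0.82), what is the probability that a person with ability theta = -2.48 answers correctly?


a*(theta - b) = 0.66 * (-2.48 - 0.82) = -2.178
exp(--2.178) = 8.8286
P = 1 / (1 + 8.8286)
P = 0.1017

0.1017


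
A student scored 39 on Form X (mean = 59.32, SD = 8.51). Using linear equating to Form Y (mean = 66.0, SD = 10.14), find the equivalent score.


slope = SD_Y / SD_X = 10.14 / 8.51 ~ 1.1915
intercept = mean_Y - slope * mean_X = 66.0 - (10.14 / 8.51) * 59.32 ~ -4.6821
Y = slope * X + intercept. To avoid rounding drift from the rounded slope/intercept, evaluate the equivalent form Y = mean_Y + SD_Y * (X - mean_X) / SD_X at full precision:
Y = 66.0 + 10.14 * (39 - 59.32) / 8.51
Y = 66.0 - 10.14 * 20.32 / 8.51
Y = 66.0 - 206.0448 / 8.51
Y = 66.0 - 24.2121
Y = 41.7879

41.7879


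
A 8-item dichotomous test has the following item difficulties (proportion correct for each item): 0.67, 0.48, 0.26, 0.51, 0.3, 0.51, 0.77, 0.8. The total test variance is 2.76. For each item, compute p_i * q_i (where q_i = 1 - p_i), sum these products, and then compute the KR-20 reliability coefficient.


For each item, compute p_i * q_i:
  Item 1: 0.67 * 0.33 = 0.2211
  Item 2: 0.48 * 0.52 = 0.2496
  Item 3: 0.26 * 0.74 = 0.1924
  Item 4: 0.51 * 0.49 = 0.2499
  Item 5: 0.3 * 0.7 = 0.21
  Item 6: 0.51 * 0.49 = 0.2499
  Item 7: 0.77 * 0.23 = 0.1771
  Item 8: 0.8 * 0.2 = 0.16
Sum(p_i * q_i) = 0.2211 + 0.2496 + 0.1924 + 0.2499 + 0.21 + 0.2499 + 0.1771 + 0.16 = 1.71
KR-20 = (k/(k-1)) * (1 - Sum(p_i*q_i) / Var_total)
= (8/7) * (1 - 1.71/2.76)
= 1.1429 * 0.3804
KR-20 = 0.4348

0.4348


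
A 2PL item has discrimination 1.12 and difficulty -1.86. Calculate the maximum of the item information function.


For 2PL, max info at theta = b = -1.86
I_max = a^2 / 4 = 1.12^2 / 4
= 1.2544 / 4
I_max = 0.3136

0.3136


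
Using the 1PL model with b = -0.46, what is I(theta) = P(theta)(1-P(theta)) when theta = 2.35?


P = 1/(1+exp(-(2.35--0.46))) = 0.9432
I = P*(1-P) = 0.9432 * 0.0568
I = 0.0536

0.0536


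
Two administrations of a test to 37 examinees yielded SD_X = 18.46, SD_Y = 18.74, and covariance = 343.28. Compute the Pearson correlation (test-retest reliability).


r = cov(X,Y) / (SD_X * SD_Y)
r = 343.28 / (18.46 * 18.74)
r = 343.28 / 345.9404
r = 0.9923

0.9923


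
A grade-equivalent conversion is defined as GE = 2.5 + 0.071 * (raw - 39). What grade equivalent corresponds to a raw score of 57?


raw - median = 57 - 39 = 18
slope * diff = 0.071 * 18 = 1.278
GE = 2.5 + 1.278
GE = 3.778

3.778


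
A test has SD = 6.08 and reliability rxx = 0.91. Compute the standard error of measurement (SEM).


SEM = SD * sqrt(1 - rxx)
SEM = 6.08 * sqrt(1 - 0.91)
SEM = 6.08 * sqrt(0.09) = 6.08 * 0.3
SEM = 1.824

1.824


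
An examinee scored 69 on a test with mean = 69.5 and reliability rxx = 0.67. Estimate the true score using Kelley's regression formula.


T_est = rxx * X + (1 - rxx) * mean
T_est = 0.67 * 69 + 0.33 * 69.5
T_est = 46.23 + 22.935
T_est = 69.165

69.165


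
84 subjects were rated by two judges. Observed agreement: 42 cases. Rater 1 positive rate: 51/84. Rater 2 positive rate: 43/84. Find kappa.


P_o = 42/84 = 0.5
P_e = (51*43 + 33*41) / 7056 = 0.502551
kappa = (P_o - P_e) / (1 - P_e)
kappa = (0.5 - 0.502551) / (1 - 0.502551)
kappa = -0.0051

-0.0051


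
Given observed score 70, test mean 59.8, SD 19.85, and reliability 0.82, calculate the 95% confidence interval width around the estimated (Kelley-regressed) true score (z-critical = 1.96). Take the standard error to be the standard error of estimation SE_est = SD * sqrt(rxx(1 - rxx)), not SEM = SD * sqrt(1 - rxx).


True score estimate = 0.82*70 + 0.18*59.8 = 68.164
SE_est = SD * sqrt(rxx * (1 - rxx)) = 19.85 * sqrt(0.82 * 0.18) = 19.85 * sqrt(0.1476) = 7.626121
CI = T_est +/- z * SE_est, so width = 2 * z * SE_est = 2 * 1.96 * 7.626121
Width = 29.8944

29.8944


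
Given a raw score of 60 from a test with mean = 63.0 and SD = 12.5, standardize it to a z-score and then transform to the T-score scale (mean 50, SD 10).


z = (X - mean) / SD = (60 - 63.0) / 12.5
z = -3.0 / 12.5
z = -0.24
T-score = T = 50 + 10z
Carry z at full precision (z = -3.0 / 12.5) into the conversion:
T-score = 50 + 10 * (-3.0 / 12.5) = 50 + -30 / 12.5
T-score = 50 + -2.4
T-score = 47.6

47.6


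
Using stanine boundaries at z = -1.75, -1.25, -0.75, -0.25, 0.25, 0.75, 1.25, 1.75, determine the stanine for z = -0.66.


Stanine boundaries: [-1.75, -1.25, -0.75, -0.25, 0.25, 0.75, 1.25, 1.75]
z = -0.66
Check each boundary:
  z >= -1.75 -> could be stanine 2
  z >= -1.25 -> could be stanine 3
  z >= -0.75 -> could be stanine 4
  z < -0.25
  z < 0.25
  z < 0.75
  z < 1.25
  z < 1.75
Highest qualifying boundary gives stanine = 4

4


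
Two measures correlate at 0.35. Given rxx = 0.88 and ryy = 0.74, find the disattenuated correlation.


r_corrected = rxy / sqrt(rxx * ryy)
= 0.35 / sqrt(0.88 * 0.74)
= 0.35 / sqrt(0.6512)
= 0.35 / 0.80697
r_corrected = 0.4337

0.4337


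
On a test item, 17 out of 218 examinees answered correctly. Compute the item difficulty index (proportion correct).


Item difficulty p = number correct / total examinees
p = 17 / 218
p = 0.078

0.078


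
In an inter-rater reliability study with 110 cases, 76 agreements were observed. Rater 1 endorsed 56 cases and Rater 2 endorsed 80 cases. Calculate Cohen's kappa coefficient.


P_o = 76/110 = 0.690909
P_e = (56*80 + 54*30) / 12100 = 0.504132
kappa = (P_o - P_e) / (1 - P_e)
kappa = (0.690909 - 0.504132) / (1 - 0.504132)
kappa = 0.3767

0.3767


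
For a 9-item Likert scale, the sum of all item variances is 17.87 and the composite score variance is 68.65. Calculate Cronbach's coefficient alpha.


alpha = (k/(k-1)) * (1 - sum(si^2)/s_total^2)
= (9/8) * (1 - 17.87/68.65)
alpha = 0.8322

0.8322


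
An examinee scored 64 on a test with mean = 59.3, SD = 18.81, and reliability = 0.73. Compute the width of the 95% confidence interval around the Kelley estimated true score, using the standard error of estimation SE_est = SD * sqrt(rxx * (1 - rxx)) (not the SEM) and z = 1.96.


True score estimate = 0.73*64 + 0.27*59.3 = 62.731
SE_est = SD * sqrt(rxx * (1 - rxx)) = 18.81 * sqrt(0.73 * 0.27) = 18.81 * sqrt(0.1971) = 8.350877
CI = T_est +/- z * SE_est, so width = 2 * z * SE_est = 2 * 1.96 * 8.350877
Width = 32.7354

32.7354


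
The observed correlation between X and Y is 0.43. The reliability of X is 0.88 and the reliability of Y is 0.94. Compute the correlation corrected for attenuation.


r_corrected = rxy / sqrt(rxx * ryy)
= 0.43 / sqrt(0.88 * 0.94)
= 0.43 / sqrt(0.8272)
= 0.43 / 0.909505
r_corrected = 0.4728

0.4728


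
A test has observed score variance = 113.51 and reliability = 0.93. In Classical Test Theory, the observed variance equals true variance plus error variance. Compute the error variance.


var_true = rxx * var_obs = 0.93 * 113.51 = 105.5643
var_error = var_obs - var_true
var_error = 113.51 - 105.5643
var_error = 7.9457

7.9457


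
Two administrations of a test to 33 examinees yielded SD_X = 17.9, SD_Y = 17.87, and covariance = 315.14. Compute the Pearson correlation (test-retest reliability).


r = cov(X,Y) / (SD_X * SD_Y)
r = 315.14 / (17.9 * 17.87)
r = 315.14 / 319.873
r = 0.9852

0.9852


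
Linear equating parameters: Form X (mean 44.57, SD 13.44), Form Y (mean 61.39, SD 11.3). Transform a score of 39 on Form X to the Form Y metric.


slope = SD_Y / SD_X = 11.3 / 13.44 ~ 0.8408
intercept = mean_Y - slope * mean_X = 61.39 - (11.3 / 13.44) * 44.57 ~ 23.9167
Y = slope * X + intercept. To avoid rounding drift from the rounded slope/intercept, evaluate the equivalent form Y = mean_Y + SD_Y * (X - mean_X) / SD_X at full precision:
Y = 61.39 + 11.3 * (39 - 44.57) / 13.44
Y = 61.39 - 11.3 * 5.57 / 13.44
Y = 61.39 - 62.941 / 13.44
Y = 61.39 - 4.6831
Y = 56.7069

56.7069


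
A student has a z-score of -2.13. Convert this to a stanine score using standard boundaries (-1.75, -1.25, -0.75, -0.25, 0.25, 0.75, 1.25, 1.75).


Stanine boundaries: [-1.75, -1.25, -0.75, -0.25, 0.25, 0.75, 1.25, 1.75]
z = -2.13
Check each boundary:
  z < -1.75
  z < -1.25
  z < -0.75
  z < -0.25
  z < 0.25
  z < 0.75
  z < 1.25
  z < 1.75
Highest qualifying boundary gives stanine = 1

1


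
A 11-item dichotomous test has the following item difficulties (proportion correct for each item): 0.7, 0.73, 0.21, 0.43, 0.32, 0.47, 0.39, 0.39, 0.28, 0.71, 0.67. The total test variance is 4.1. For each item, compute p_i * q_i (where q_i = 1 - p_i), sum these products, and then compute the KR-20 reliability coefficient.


For each item, compute p_i * q_i:
  Item 1: 0.7 * 0.3 = 0.21
  Item 2: 0.73 * 0.27 = 0.1971
  Item 3: 0.21 * 0.79 = 0.1659
  Item 4: 0.43 * 0.57 = 0.2451
  Item 5: 0.32 * 0.68 = 0.2176
  Item 6: 0.47 * 0.53 = 0.2491
  Item 7: 0.39 * 0.61 = 0.2379
  Item 8: 0.39 * 0.61 = 0.2379
  Item 9: 0.28 * 0.72 = 0.2016
  Item 10: 0.71 * 0.29 = 0.2059
  Item 11: 0.67 * 0.33 = 0.2211
Sum(p_i * q_i) = 0.21 + 0.1971 + 0.1659 + 0.2451 + 0.2176 + 0.2491 + 0.2379 + 0.2379 + 0.2016 + 0.2059 + 0.2211 = 2.3892
KR-20 = (k/(k-1)) * (1 - Sum(p_i*q_i) / Var_total)
= (11/10) * (1 - 2.3892/4.1)
= 1.1 * 0.4173
KR-20 = 0.459

0.459


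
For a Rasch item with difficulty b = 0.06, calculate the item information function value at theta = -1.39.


P = 1/(1+exp(-(-1.39-0.06))) = 0.19
I = P*(1-P) = 0.19 * 0.81
I = 0.1539

0.1539


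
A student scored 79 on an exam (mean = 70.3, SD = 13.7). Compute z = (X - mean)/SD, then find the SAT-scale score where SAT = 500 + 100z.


z = (X - mean) / SD = (79 - 70.3) / 13.7
z = 8.7 / 13.7
z = 0.635
SAT-scale = SAT = 500 + 100z
Carry z at full precision (z = 8.7 / 13.7) into the conversion:
SAT-scale = 500 + 100 * (8.7 / 13.7) = 500 + 870 / 13.7
SAT-scale = 500 + 63.5036
SAT-scale = 563.5036

563.5036


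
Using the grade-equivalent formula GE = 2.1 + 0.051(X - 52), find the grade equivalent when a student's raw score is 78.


raw - median = 78 - 52 = 26
slope * diff = 0.051 * 26 = 1.326
GE = 2.1 + 1.326
GE = 3.426

3.426


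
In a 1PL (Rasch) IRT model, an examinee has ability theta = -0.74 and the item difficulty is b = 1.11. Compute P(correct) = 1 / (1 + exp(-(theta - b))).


theta - b = -0.74 - 1.11 = -1.85
exp(-(theta - b)) = exp(1.85) = 6.3598
P = 1 / (1 + 6.3598)
P = 0.1359

0.1359


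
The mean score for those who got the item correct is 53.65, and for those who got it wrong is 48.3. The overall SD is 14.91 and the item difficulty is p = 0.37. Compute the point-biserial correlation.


q = 1 - p = 0.63
rpb = ((M1 - M0) / SD) * sqrt(p * q)
rpb = ((53.65 - 48.3) / 14.91) * sqrt(0.37 * 0.63)
rpb = 0.1732

0.1732


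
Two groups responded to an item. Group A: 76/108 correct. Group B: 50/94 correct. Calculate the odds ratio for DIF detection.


Odds_A = 76/32 = 2.375
Odds_B = 50/44 = 1.1364
OR = Odds_A / Odds_B = 2.375 / 1.1364
Exactly, OR = (76 * 44) / (32 * 50) = 3344 / 1600
OR = 2.09

2.09


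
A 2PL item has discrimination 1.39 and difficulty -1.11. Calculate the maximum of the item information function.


For 2PL, max info at theta = b = -1.11
I_max = a^2 / 4 = 1.39^2 / 4
= 1.9321 / 4
I_max = 0.483

0.483


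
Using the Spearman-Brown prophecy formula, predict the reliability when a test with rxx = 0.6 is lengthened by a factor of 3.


r_new = (n * rxx) / (1 + (n-1) * rxx)
r_new = (3 * 0.6) / (1 + 2 * 0.6)
r_new = 1.8 / 2.2
r_new = 0.8182

0.8182


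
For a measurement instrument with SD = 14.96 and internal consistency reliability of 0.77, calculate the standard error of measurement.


SEM = SD * sqrt(1 - rxx)
SEM = 14.96 * sqrt(1 - 0.77)
SEM = 14.96 * sqrt(0.23) = 14.96 * 0.479583
SEM = 7.1746

7.1746


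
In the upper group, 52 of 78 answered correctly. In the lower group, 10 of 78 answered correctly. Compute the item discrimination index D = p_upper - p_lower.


p_upper = 52/78 = 0.6667
p_lower = 10/78 = 0.1282
D = 0.6667 - 0.1282 = 0.5385

0.5385


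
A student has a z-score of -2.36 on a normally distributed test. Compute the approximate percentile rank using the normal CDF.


CDF(z) = 0.5 * (1 + erf(z/sqrt(2)))
erf(-1.6688) = -0.9817
CDF = 0.0091
Percentile rank = 0.0091 * 100 = 0.91

0.91


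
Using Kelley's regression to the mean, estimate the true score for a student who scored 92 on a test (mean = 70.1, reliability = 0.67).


T_est = rxx * X + (1 - rxx) * mean
T_est = 0.67 * 92 + 0.33 * 70.1
T_est = 61.64 + 23.133
T_est = 84.773

84.773


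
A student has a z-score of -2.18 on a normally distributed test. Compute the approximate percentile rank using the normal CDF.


CDF(z) = 0.5 * (1 + erf(z/sqrt(2)))
erf(-1.5415) = -0.9707
CDF = 0.0146
Percentile rank = 0.0146 * 100 = 1.46

1.46


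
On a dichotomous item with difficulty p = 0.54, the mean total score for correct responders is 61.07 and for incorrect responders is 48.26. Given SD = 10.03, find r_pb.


q = 1 - p = 0.46
rpb = ((M1 - M0) / SD) * sqrt(p * q)
rpb = ((61.07 - 48.26) / 10.03) * sqrt(0.54 * 0.46)
rpb = 0.6365

0.6365


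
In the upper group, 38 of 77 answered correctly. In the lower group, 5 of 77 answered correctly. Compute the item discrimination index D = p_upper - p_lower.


p_upper = 38/77 = 0.4935
p_lower = 5/77 = 0.0649
D = 0.4935 - 0.0649 = 0.4286

0.4286


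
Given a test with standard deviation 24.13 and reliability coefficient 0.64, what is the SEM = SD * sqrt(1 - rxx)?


SEM = SD * sqrt(1 - rxx)
SEM = 24.13 * sqrt(1 - 0.64)
SEM = 24.13 * sqrt(0.36) = 24.13 * 0.6
SEM = 14.478

14.478


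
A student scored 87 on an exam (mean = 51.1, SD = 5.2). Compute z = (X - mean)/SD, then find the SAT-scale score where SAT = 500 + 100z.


z = (X - mean) / SD = (87 - 51.1) / 5.2
z = 35.9 / 5.2
z = 6.9038
SAT-scale = SAT = 500 + 100z
Carry z at full precision (z = 35.9 / 5.2) into the conversion:
SAT-scale = 500 + 100 * (35.9 / 5.2) = 500 + 3590 / 5.2
SAT-scale = 500 + 690.3846
SAT-scale = 1190.3846

1190.3846


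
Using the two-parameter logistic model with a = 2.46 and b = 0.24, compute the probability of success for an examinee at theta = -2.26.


a*(theta - b) = 2.46 * (-2.26 - 0.24) = -6.15
exp(--6.15) = 468.7174
P = 1 / (1 + 468.7174)
P = 0.0021

0.0021


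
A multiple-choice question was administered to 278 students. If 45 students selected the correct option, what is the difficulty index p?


Item difficulty p = number correct / total examinees
p = 45 / 278
p = 0.1619

0.1619


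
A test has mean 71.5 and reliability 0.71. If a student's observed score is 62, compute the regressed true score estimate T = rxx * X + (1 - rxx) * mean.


T_est = rxx * X + (1 - rxx) * mean
T_est = 0.71 * 62 + 0.29 * 71.5
T_est = 44.02 + 20.735
T_est = 64.755

64.755


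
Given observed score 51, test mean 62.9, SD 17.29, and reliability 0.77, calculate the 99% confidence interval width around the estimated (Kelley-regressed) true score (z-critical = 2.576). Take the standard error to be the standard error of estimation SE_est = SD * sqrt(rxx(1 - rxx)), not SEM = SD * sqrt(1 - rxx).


True score estimate = 0.77*51 + 0.23*62.9 = 53.737
SE_est = SD * sqrt(rxx * (1 - rxx)) = 17.29 * sqrt(0.77 * 0.23) = 17.29 * sqrt(0.1771) = 7.276194
CI = T_est +/- z * SE_est, so width = 2 * z * SE_est = 2 * 2.576 * 7.276194
Width = 37.487

37.487


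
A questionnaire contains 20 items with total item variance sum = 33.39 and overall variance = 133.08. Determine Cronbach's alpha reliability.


alpha = (k/(k-1)) * (1 - sum(si^2)/s_total^2)
= (20/19) * (1 - 33.39/133.08)
alpha = 0.7885

0.7885


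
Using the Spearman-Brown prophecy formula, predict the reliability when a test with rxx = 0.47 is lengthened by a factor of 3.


r_new = (n * rxx) / (1 + (n-1) * rxx)
r_new = (3 * 0.47) / (1 + 2 * 0.47)
r_new = 1.41 / 1.94
r_new = 0.7268

0.7268


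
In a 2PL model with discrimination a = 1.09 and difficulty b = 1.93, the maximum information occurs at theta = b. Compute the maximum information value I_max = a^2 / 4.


For 2PL, max info at theta = b = 1.93
I_max = a^2 / 4 = 1.09^2 / 4
= 1.1881 / 4
I_max = 0.297

0.297


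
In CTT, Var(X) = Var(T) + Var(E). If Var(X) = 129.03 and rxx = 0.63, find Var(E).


var_true = rxx * var_obs = 0.63 * 129.03 = 81.2889
var_error = var_obs - var_true
var_error = 129.03 - 81.2889
var_error = 47.7411

47.7411


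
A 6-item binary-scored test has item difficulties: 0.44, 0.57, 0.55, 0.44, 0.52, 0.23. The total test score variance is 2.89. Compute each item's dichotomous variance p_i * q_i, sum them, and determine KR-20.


For each item, compute p_i * q_i:
  Item 1: 0.44 * 0.56 = 0.2464
  Item 2: 0.57 * 0.43 = 0.2451
  Item 3: 0.55 * 0.45 = 0.2475
  Item 4: 0.44 * 0.56 = 0.2464
  Item 5: 0.52 * 0.48 = 0.2496
  Item 6: 0.23 * 0.77 = 0.1771
Sum(p_i * q_i) = 0.2464 + 0.2451 + 0.2475 + 0.2464 + 0.2496 + 0.1771 = 1.4121
KR-20 = (k/(k-1)) * (1 - Sum(p_i*q_i) / Var_total)
= (6/5) * (1 - 1.4121/2.89)
= 1.2 * 0.5114
KR-20 = 0.6137

0.6137


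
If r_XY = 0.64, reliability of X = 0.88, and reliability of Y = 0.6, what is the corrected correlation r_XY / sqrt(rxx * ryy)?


r_corrected = rxy / sqrt(rxx * ryy)
= 0.64 / sqrt(0.88 * 0.6)
= 0.64 / sqrt(0.528)
= 0.64 / 0.726636
r_corrected = 0.8808

0.8808


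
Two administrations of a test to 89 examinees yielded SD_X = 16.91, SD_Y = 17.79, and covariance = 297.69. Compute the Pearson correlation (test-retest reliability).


r = cov(X,Y) / (SD_X * SD_Y)
r = 297.69 / (16.91 * 17.79)
r = 297.69 / 300.8289
r = 0.9896

0.9896


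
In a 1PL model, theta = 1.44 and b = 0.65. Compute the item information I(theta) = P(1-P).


P = 1/(1+exp(-(1.44-0.65))) = 0.6878
I = P*(1-P) = 0.6878 * 0.3122
I = 0.2147

0.2147


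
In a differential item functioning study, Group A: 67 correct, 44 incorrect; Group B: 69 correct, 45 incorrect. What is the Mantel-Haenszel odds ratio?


Odds_A = 67/44 = 1.5227
Odds_B = 69/45 = 1.5333
OR = Odds_A / Odds_B = 1.5227 / 1.5333
Exactly, OR = (67 * 45) / (44 * 69) = 3015 / 3036
OR = 0.9931

0.9931


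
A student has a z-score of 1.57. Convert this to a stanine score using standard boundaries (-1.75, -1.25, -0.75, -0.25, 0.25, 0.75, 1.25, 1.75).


Stanine boundaries: [-1.75, -1.25, -0.75, -0.25, 0.25, 0.75, 1.25, 1.75]
z = 1.57
Check each boundary:
  z >= -1.75 -> could be stanine 2
  z >= -1.25 -> could be stanine 3
  z >= -0.75 -> could be stanine 4
  z >= -0.25 -> could be stanine 5
  z >= 0.25 -> could be stanine 6
  z >= 0.75 -> could be stanine 7
  z >= 1.25 -> could be stanine 8
  z < 1.75
Highest qualifying boundary gives stanine = 8

8


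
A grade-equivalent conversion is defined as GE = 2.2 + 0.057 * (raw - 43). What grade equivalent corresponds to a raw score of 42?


raw - median = 42 - 43 = -1
slope * diff = 0.057 * -1 = -0.057
GE = 2.2 + -0.057
GE = 2.143

2.143


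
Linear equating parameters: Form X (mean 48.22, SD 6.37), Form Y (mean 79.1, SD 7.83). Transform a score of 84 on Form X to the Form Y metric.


slope = SD_Y / SD_X = 7.83 / 6.37 ~ 1.2292
intercept = mean_Y - slope * mean_X = 79.1 - (7.83 / 6.37) * 48.22 ~ 19.828
Y = slope * X + intercept. To avoid rounding drift from the rounded slope/intercept, evaluate the equivalent form Y = mean_Y + SD_Y * (X - mean_X) / SD_X at full precision:
Y = 79.1 + 7.83 * (84 - 48.22) / 6.37
Y = 79.1 + 7.83 * 35.78 / 6.37
Y = 79.1 + 280.1574 / 6.37
Y = 79.1 + 43.9808
Y = 123.0808

123.0808


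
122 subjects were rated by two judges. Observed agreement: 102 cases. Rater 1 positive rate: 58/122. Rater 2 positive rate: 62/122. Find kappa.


P_o = 102/122 = 0.836066
P_e = (58*62 + 64*60) / 14884 = 0.499597
kappa = (P_o - P_e) / (1 - P_e)
kappa = (0.836066 - 0.499597) / (1 - 0.499597)
kappa = 0.6724

0.6724


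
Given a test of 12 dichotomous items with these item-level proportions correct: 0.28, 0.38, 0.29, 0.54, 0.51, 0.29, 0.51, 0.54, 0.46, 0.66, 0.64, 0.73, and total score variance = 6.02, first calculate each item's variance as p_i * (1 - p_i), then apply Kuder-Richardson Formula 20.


For each item, compute p_i * q_i:
  Item 1: 0.28 * 0.72 = 0.2016
  Item 2: 0.38 * 0.62 = 0.2356
  Item 3: 0.29 * 0.71 = 0.2059
  Item 4: 0.54 * 0.46 = 0.2484
  Item 5: 0.51 * 0.49 = 0.2499
  Item 6: 0.29 * 0.71 = 0.2059
  Item 7: 0.51 * 0.49 = 0.2499
  Item 8: 0.54 * 0.46 = 0.2484
  Item 9: 0.46 * 0.54 = 0.2484
  Item 10: 0.66 * 0.34 = 0.2244
  Item 11: 0.64 * 0.36 = 0.2304
  Item 12: 0.73 * 0.27 = 0.1971
Sum(p_i * q_i) = 0.2016 + 0.2356 + 0.2059 + 0.2484 + 0.2499 + 0.2059 + 0.2499 + 0.2484 + 0.2484 + 0.2244 + 0.2304 + 0.1971 = 2.7459
KR-20 = (k/(k-1)) * (1 - Sum(p_i*q_i) / Var_total)
= (12/11) * (1 - 2.7459/6.02)
= 1.0909 * 0.5439
KR-20 = 0.5933

0.5933


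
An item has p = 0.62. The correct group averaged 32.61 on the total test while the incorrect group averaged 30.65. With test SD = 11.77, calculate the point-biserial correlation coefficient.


q = 1 - p = 0.38
rpb = ((M1 - M0) / SD) * sqrt(p * q)
rpb = ((32.61 - 30.65) / 11.77) * sqrt(0.62 * 0.38)
rpb = 0.0808

0.0808


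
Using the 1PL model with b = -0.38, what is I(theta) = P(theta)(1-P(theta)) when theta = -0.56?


P = 1/(1+exp(-(-0.56--0.38))) = 0.4551
I = P*(1-P) = 0.4551 * 0.5449
I = 0.248

0.248


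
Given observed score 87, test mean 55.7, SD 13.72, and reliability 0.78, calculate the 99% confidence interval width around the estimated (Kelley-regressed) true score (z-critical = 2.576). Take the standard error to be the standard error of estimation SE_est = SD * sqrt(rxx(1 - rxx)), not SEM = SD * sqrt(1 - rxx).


True score estimate = 0.78*87 + 0.22*55.7 = 80.114
SE_est = SD * sqrt(rxx * (1 - rxx)) = 13.72 * sqrt(0.78 * 0.22) = 13.72 * sqrt(0.1716) = 5.683459
CI = T_est +/- z * SE_est, so width = 2 * z * SE_est = 2 * 2.576 * 5.683459
Width = 29.2812

29.2812


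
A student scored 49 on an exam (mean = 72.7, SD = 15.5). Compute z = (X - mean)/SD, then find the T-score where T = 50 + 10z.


z = (X - mean) / SD = (49 - 72.7) / 15.5
z = -23.7 / 15.5
z = -1.529
T-score = T = 50 + 10z
Carry z at full precision (z = -23.7 / 15.5) into the conversion:
T-score = 50 + 10 * (-23.7 / 15.5) = 50 + -237 / 15.5
T-score = 50 + -15.2903
T-score = 34.7097

34.7097


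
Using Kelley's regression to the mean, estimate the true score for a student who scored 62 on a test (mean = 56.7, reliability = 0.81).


T_est = rxx * X + (1 - rxx) * mean
T_est = 0.81 * 62 + 0.19 * 56.7
T_est = 50.22 + 10.773
T_est = 60.993

60.993


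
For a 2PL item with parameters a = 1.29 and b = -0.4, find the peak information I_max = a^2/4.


For 2PL, max info at theta = b = -0.4
I_max = a^2 / 4 = 1.29^2 / 4
= 1.6641 / 4
I_max = 0.416

0.416


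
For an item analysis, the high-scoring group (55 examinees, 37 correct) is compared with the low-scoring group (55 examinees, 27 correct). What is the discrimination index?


p_upper = 37/55 = 0.6727
p_lower = 27/55 = 0.4909
D = 0.6727 - 0.4909 = 0.1818

0.1818


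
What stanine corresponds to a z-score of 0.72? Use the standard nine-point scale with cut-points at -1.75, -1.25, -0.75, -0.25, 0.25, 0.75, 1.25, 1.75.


Stanine boundaries: [-1.75, -1.25, -0.75, -0.25, 0.25, 0.75, 1.25, 1.75]
z = 0.72
Check each boundary:
  z >= -1.75 -> could be stanine 2
  z >= -1.25 -> could be stanine 3
  z >= -0.75 -> could be stanine 4
  z >= -0.25 -> could be stanine 5
  z >= 0.25 -> could be stanine 6
  z < 0.75
  z < 1.25
  z < 1.75
Highest qualifying boundary gives stanine = 6

6


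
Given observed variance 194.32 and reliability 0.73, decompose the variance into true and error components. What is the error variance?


var_true = rxx * var_obs = 0.73 * 194.32 = 141.8536
var_error = var_obs - var_true
var_error = 194.32 - 141.8536
var_error = 52.4664

52.4664


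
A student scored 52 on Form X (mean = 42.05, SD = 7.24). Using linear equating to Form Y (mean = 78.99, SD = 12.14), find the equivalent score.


slope = SD_Y / SD_X = 12.14 / 7.24 ~ 1.6768
intercept = mean_Y - slope * mean_X = 78.99 - (12.14 / 7.24) * 42.05 ~ 8.4807
Y = slope * X + intercept. To avoid rounding drift from the rounded slope/intercept, evaluate the equivalent form Y = mean_Y + SD_Y * (X - mean_X) / SD_X at full precision:
Y = 78.99 + 12.14 * (52 - 42.05) / 7.24
Y = 78.99 + 12.14 * 9.95 / 7.24
Y = 78.99 + 120.793 / 7.24
Y = 78.99 + 16.6841
Y = 95.6741

95.6741


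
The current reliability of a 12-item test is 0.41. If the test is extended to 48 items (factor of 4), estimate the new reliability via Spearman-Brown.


r_new = (n * rxx) / (1 + (n-1) * rxx)
r_new = (4 * 0.41) / (1 + 3 * 0.41)
r_new = 1.64 / 2.23
r_new = 0.7354

0.7354


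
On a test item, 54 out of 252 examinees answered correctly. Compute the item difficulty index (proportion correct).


Item difficulty p = number correct / total examinees
p = 54 / 252
p = 0.2143

0.2143


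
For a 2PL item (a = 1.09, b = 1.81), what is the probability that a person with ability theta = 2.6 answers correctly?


a*(theta - b) = 1.09 * (2.6 - 1.81) = 0.8611
exp(-0.8611) = 0.4227
P = 1 / (1 + 0.4227)
P = 0.7029

0.7029


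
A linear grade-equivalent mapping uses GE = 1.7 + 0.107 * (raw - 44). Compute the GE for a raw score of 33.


raw - median = 33 - 44 = -11
slope * diff = 0.107 * -11 = -1.177
GE = 1.7 + -1.177
GE = 0.523

0.523


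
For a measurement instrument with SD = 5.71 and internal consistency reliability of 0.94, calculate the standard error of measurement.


SEM = SD * sqrt(1 - rxx)
SEM = 5.71 * sqrt(1 - 0.94)
SEM = 5.71 * sqrt(0.06) = 5.71 * 0.244949
SEM = 1.3987

1.3987


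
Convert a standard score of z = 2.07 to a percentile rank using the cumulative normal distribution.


CDF(z) = 0.5 * (1 + erf(z/sqrt(2)))
erf(1.4637) = 0.9615
CDF = 0.9808
Percentile rank = 0.9808 * 100 = 98.08

98.08


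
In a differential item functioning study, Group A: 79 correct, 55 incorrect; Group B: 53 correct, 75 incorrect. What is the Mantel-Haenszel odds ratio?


Odds_A = 79/55 = 1.4364
Odds_B = 53/75 = 0.7067
OR = Odds_A / Odds_B = 1.4364 / 0.7067
Exactly, OR = (79 * 75) / (55 * 53) = 5925 / 2915
OR = 2.0326

2.0326


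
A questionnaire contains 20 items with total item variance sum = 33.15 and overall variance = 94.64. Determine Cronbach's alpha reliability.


alpha = (k/(k-1)) * (1 - sum(si^2)/s_total^2)
= (20/19) * (1 - 33.15/94.64)
alpha = 0.6839

0.6839


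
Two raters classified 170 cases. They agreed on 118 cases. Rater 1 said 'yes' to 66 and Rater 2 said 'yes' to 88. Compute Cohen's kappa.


P_o = 118/170 = 0.694118
P_e = (66*88 + 104*82) / 28900 = 0.496055
kappa = (P_o - P_e) / (1 - P_e)
kappa = (0.694118 - 0.496055) / (1 - 0.496055)
kappa = 0.393

0.393


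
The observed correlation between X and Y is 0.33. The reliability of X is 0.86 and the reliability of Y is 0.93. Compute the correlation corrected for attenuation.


r_corrected = rxy / sqrt(rxx * ryy)
= 0.33 / sqrt(0.86 * 0.93)
= 0.33 / sqrt(0.7998)
= 0.33 / 0.894315
r_corrected = 0.369

0.369


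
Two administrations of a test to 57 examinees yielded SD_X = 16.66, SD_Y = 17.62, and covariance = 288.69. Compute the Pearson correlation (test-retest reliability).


r = cov(X,Y) / (SD_X * SD_Y)
r = 288.69 / (16.66 * 17.62)
r = 288.69 / 293.5492
r = 0.9834

0.9834


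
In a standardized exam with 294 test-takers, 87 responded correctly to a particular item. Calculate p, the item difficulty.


Item difficulty p = number correct / total examinees
p = 87 / 294
p = 0.2959

0.2959


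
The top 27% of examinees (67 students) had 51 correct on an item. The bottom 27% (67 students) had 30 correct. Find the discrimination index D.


p_upper = 51/67 = 0.7612
p_lower = 30/67 = 0.4478
D = 0.7612 - 0.4478 = 0.3134

0.3134


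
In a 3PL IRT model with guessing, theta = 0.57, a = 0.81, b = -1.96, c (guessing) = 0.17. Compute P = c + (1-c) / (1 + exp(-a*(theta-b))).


logit = 0.81*(0.57 - -1.96) = 2.0493
P* = 1/(1 + exp(-2.0493)) = 0.8859
P = 0.17 + (1 - 0.17) * 0.8859
P = 0.9053

0.9053


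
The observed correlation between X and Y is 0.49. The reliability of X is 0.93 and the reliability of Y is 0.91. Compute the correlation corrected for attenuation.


r_corrected = rxy / sqrt(rxx * ryy)
= 0.49 / sqrt(0.93 * 0.91)
= 0.49 / sqrt(0.8463)
= 0.49 / 0.919946
r_corrected = 0.5326

0.5326


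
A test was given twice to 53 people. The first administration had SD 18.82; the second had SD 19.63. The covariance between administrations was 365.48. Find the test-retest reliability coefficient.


r = cov(X,Y) / (SD_X * SD_Y)
r = 365.48 / (18.82 * 19.63)
r = 365.48 / 369.4366
r = 0.9893

0.9893


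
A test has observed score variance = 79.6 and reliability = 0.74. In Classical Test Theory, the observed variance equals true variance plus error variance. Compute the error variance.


var_true = rxx * var_obs = 0.74 * 79.6 = 58.904
var_error = var_obs - var_true
var_error = 79.6 - 58.904
var_error = 20.696

20.696


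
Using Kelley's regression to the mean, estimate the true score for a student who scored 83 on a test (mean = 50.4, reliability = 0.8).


T_est = rxx * X + (1 - rxx) * mean
T_est = 0.8 * 83 + 0.2 * 50.4
T_est = 66.4 + 10.08
T_est = 76.48

76.48


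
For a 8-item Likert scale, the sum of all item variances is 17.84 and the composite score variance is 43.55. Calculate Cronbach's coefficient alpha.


alpha = (k/(k-1)) * (1 - sum(si^2)/s_total^2)
= (8/7) * (1 - 17.84/43.55)
alpha = 0.6747

0.6747


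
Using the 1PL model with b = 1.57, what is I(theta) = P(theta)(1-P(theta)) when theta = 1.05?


P = 1/(1+exp(-(1.05-1.57))) = 0.3729
I = P*(1-P) = 0.3729 * 0.6271
I = 0.2338

0.2338


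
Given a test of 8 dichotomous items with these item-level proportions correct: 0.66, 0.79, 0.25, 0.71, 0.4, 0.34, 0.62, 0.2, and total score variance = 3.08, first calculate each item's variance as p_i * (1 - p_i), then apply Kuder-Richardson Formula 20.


For each item, compute p_i * q_i:
  Item 1: 0.66 * 0.34 = 0.2244
  Item 2: 0.79 * 0.21 = 0.1659
  Item 3: 0.25 * 0.75 = 0.1875
  Item 4: 0.71 * 0.29 = 0.2059
  Item 5: 0.4 * 0.6 = 0.24
  Item 6: 0.34 * 0.66 = 0.2244
  Item 7: 0.62 * 0.38 = 0.2356
  Item 8: 0.2 * 0.8 = 0.16
Sum(p_i * q_i) = 0.2244 + 0.1659 + 0.1875 + 0.2059 + 0.24 + 0.2244 + 0.2356 + 0.16 = 1.6437
KR-20 = (k/(k-1)) * (1 - Sum(p_i*q_i) / Var_total)
= (8/7) * (1 - 1.6437/3.08)
= 1.1429 * 0.4663
KR-20 = 0.5329

0.5329


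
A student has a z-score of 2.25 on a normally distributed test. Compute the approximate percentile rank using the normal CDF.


CDF(z) = 0.5 * (1 + erf(z/sqrt(2)))
erf(1.591) = 0.9756
CDF = 0.9878
Percentile rank = 0.9878 * 100 = 98.78

98.78


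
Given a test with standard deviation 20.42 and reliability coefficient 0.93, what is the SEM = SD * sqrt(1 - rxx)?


SEM = SD * sqrt(1 - rxx)
SEM = 20.42 * sqrt(1 - 0.93)
SEM = 20.42 * sqrt(0.07) = 20.42 * 0.264575
SEM = 5.4026

5.4026


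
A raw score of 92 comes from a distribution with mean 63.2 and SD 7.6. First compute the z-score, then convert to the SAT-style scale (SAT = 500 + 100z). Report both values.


z = (X - mean) / SD = (92 - 63.2) / 7.6
z = 28.8 / 7.6
z = 3.7895
SAT-scale = SAT = 500 + 100z
Carry z at full precision (z = 28.8 / 7.6) into the conversion:
SAT-scale = 500 + 100 * (28.8 / 7.6) = 500 + 2880 / 7.6
SAT-scale = 500 + 378.9474
SAT-scale = 878.9474

878.9474


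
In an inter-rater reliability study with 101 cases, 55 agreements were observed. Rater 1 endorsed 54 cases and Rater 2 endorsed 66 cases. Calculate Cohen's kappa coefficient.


P_o = 55/101 = 0.544554
P_e = (54*66 + 47*35) / 10201 = 0.510636
kappa = (P_o - P_e) / (1 - P_e)
kappa = (0.544554 - 0.510636) / (1 - 0.510636)
kappa = 0.0693

0.0693


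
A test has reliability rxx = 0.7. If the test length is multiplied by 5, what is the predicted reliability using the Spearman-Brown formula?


r_new = (n * rxx) / (1 + (n-1) * rxx)
r_new = (5 * 0.7) / (1 + 4 * 0.7)
r_new = 3.5 / 3.8
r_new = 0.9211

0.9211


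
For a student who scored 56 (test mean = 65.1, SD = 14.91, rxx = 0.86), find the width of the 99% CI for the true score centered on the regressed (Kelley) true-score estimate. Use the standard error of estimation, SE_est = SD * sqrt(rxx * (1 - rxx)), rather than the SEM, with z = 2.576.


True score estimate = 0.86*56 + 0.14*65.1 = 57.274
SE_est = SD * sqrt(rxx * (1 - rxx)) = 14.91 * sqrt(0.86 * 0.14) = 14.91 * sqrt(0.1204) = 5.173577
CI = T_est +/- z * SE_est, so width = 2 * z * SE_est = 2 * 2.576 * 5.173577
Width = 26.6543

26.6543


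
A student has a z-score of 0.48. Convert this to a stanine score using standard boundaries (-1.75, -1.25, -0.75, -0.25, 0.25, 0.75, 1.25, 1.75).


Stanine boundaries: [-1.75, -1.25, -0.75, -0.25, 0.25, 0.75, 1.25, 1.75]
z = 0.48
Check each boundary:
  z >= -1.75 -> could be stanine 2
  z >= -1.25 -> could be stanine 3
  z >= -0.75 -> could be stanine 4
  z >= -0.25 -> could be stanine 5
  z >= 0.25 -> could be stanine 6
  z < 0.75
  z < 1.25
  z < 1.75
Highest qualifying boundary gives stanine = 6

6


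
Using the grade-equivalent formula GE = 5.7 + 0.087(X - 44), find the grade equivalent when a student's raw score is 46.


raw - median = 46 - 44 = 2
slope * diff = 0.087 * 2 = 0.174
GE = 5.7 + 0.174
GE = 5.874

5.874


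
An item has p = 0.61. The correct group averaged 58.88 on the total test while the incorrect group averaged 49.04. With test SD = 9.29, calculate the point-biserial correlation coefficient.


q = 1 - p = 0.39
rpb = ((M1 - M0) / SD) * sqrt(p * q)
rpb = ((58.88 - 49.04) / 9.29) * sqrt(0.61 * 0.39)
rpb = 0.5166

0.5166


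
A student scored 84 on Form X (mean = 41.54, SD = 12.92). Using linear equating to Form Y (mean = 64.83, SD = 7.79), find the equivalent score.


slope = SD_Y / SD_X = 7.79 / 12.92 ~ 0.6029
intercept = mean_Y - slope * mean_X = 64.83 - (7.79 / 12.92) * 41.54 ~ 39.7838
Y = slope * X + intercept. To avoid rounding drift from the rounded slope/intercept, evaluate the equivalent form Y = mean_Y + SD_Y * (X - mean_X) / SD_X at full precision:
Y = 64.83 + 7.79 * (84 - 41.54) / 12.92
Y = 64.83 + 7.79 * 42.46 / 12.92
Y = 64.83 + 330.7634 / 12.92
Y = 64.83 + 25.6009
Y = 90.4309

90.4309
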